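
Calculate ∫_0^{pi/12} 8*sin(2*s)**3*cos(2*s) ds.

Let u = sin(2*s), so du = 2*cos(2*s) ds. When s = 0, u = 0; when s = pi/12, u = 1/2.
The integral becomes 4·∫ u**3 du from 0 to 1/2, with antiderivative u**4.
Back in s: F(s) = sin(2*s)**4.
Then F(pi/12) - F(0) = (1/16) - (0) = 1/16.

1/16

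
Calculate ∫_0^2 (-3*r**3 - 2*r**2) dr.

By the power rule, an antiderivative is F(r) = -3*r**4/4 - 2*r**3/3.
Then F(2) - F(0) = (-52/3) - (0) = -52/3.

-52/3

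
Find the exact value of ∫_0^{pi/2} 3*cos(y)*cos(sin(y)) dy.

Let u = sin(y), so du = cos(y) dy. When y = 0, u = 0; when y = pi/2, u = 1.
The integral becomes 3·∫ cos(u) du from 0 to 1, with antiderivative 3*sin(u).
Back in y: F(y) = 3*sin(sin(y)).
Then F(pi/2) - F(0) = (3*sin(1)) - (0) = 3*sin(1).

3*sin(1)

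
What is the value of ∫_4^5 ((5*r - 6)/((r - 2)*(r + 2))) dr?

-5*log(2) - 3*log(3) + 4*log(7)

Factor the denominator: r**2 - 4 = (r + 2)(r - 2).
Partial fractions: (5*r - 6)/((r - 2)*(r + 2)) = 4/(r + 2) + 1/(r - 2).
An antiderivative is F(r) = log(r - 2) + 4*log(r + 2).
Then F(5) - F(4) = (log(3) + 4*log(7)) - (5*log(2) + 4*log(3)) = -5*log(2) - 3*log(3) + 4*log(7).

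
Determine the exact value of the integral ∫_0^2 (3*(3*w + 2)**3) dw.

Let u = 3*w + 2, so du = 3 dw. When w = 0, u = 2; when w = 2, u = 8.
The integral becomes ∫ u**3 du from 2 to 8, with antiderivative u**4/4.
Back in w: F(w) = (3*w + 2)**4/4.
Then F(2) - F(0) = (1024) - (4) = 1020.

1020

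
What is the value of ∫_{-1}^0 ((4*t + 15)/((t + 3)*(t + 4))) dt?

Factor the denominator: t**2 + 7*t + 12 = (t + 4)(t + 3).
Partial fractions: (4*t + 15)/((t + 3)*(t + 4)) = 1/(t + 4) + 3/(t + 3).
An antiderivative is F(t) = 3*log(t + 3) + log(t + 4).
Then F(0) - F(-1) = (2*log(2) + 3*log(3)) - (log(24)) = log(9/2).

log(9/2)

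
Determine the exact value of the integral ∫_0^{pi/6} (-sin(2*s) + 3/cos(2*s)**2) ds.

-1/4 + 3*sqrt(3)/2

An antiderivative is F(s) = cos(2*s)/2 + 3*tan(2*s)/2.
Then F(pi/6) - F(0) = (1/4 + 3*sqrt(3)/2) - (1/2) = -1/4 + 3*sqrt(3)/2.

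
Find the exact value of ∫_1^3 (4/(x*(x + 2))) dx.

log(81/25)

Factor the denominator: x**2 + 2*x = (x + 2)x.
Partial fractions: 4/(x*(x + 2)) = -2/(x + 2) + 2/x.
An antiderivative is F(x) = 2*log(x) - 2*log(x + 2).
Then F(3) - F(1) = (log(9/25)) - (-log(9)) = log(81/25).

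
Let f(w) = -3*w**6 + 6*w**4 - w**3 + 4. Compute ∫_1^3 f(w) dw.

By the power rule, an antiderivative is F(w) = -3*w**7/7 + 6*w**5/5 - w**4/4 + 4*w.
Then F(3) - F(1) = (-91551/140) - (633/140) = -23046/35.

-23046/35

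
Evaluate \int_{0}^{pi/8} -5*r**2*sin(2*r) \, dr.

-5*sqrt(2)/8 - 5*sqrt(2)*pi/32 + 5*sqrt(2)*pi**2/256 + 5/4

Integrate by parts twice (u = r^2, dv = -5*sin(2*r) dr).
An antiderivative is F(r) = 5*r**2*cos(2*r)/2 - 5*r*sin(2*r)/2 - 5*cos(2*r)/4.
Then F(pi/8) - F(0) = (5*sqrt(2)*(-32 - 8*pi + pi**2)/256) - (-5/4) = -5*sqrt(2)/8 - 5*sqrt(2)*pi/32 + 5*sqrt(2)*pi**2/256 + 5/4.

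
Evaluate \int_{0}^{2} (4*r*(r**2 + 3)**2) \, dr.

632/3

Let u = r**2 + 3, so du = 2*r dr. When r = 0, u = 3; when r = 2, u = 7.
The integral becomes 2·∫ u**2 du from 3 to 7, with antiderivative 2*u**3/3.
Back in r: F(r) = 2*(r**2 + 3)**3/3.
Then F(2) - F(0) = (686/3) - (18) = 632/3.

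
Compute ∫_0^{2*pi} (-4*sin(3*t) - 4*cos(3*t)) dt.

0

An antiderivative is F(t) = -4*sin(3*t)/3 + 4*cos(3*t)/3.
Then F(2*pi) - F(0) = (4/3) - (4/3) = 0.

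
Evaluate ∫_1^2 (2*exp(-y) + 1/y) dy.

An antiderivative is F(y) = log(y) - 2*exp(-y).
Then F(2) - F(1) = (-2*exp(-2) + log(2)) - (-2*exp(-1)) = -2*exp(-2) + log(2) + 2*exp(-1).

-2*exp(-2) + log(2) + 2*exp(-1)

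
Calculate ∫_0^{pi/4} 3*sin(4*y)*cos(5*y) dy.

Use the identity sin(4*y)cos(5*y) = [sin(9*y) + sin(-y)]/2.
An antiderivative is F(y) = 3*cos(y)/2 - cos(9*y)/6.
Then F(pi/4) - F(0) = (2*sqrt(2)/3) - (4/3) = -4/3 + 2*sqrt(2)/3.

-4/3 + 2*sqrt(2)/3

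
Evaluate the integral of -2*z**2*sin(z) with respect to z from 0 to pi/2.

4 - 2*pi

Integrate by parts twice (u = z^2, dv = -2*sin(z) dz).
An antiderivative is F(z) = 2*z**2*cos(z) - 4*z*sin(z) - 4*cos(z).
Then F(pi/2) - F(0) = (-2*pi) - (-4) = 4 - 2*pi.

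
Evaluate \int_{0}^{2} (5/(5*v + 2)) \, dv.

Let u = 5*v + 2, so du = 5 dv. When v = 0, u = 2; when v = 2, u = 12.
The integral becomes ∫ 1/u du from 2 to 12, with antiderivative log(u).
Back in v: F(v) = log(5*v + 2).
Then F(2) - F(0) = (log(12)) - (log(2)) = log(6).

log(6)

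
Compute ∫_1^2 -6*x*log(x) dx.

Integrate by parts once (u = ln x, dv = -6*x dx).
An antiderivative is F(x) = -3*x**2*(2*log(x) - 1)/2.
Then F(2) - F(1) = (6 - 12*log(2)) - (3/2) = 9/2 - 12*log(2).

9/2 - 12*log(2)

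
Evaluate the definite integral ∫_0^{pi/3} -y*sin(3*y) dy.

-pi/9

Integrate by parts once (u = y, dv = -sin(3*y) dy).
An antiderivative is F(y) = y*cos(3*y)/3 - sin(3*y)/9.
Then F(pi/3) - F(0) = (-pi/9) - (0) = -pi/9.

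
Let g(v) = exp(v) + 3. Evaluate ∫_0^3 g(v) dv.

8 + exp(3)

An antiderivative is F(v) = 3*v + exp(v).
Then F(3) - F(0) = (9 + exp(3)) - (1) = 8 + exp(3).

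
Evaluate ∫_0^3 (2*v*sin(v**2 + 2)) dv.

cos(2) - cos(11)

Let u = v**2 + 2, so du = 2*v dv. When v = 0, u = 2; when v = 3, u = 11.
The integral becomes ∫ sin(u) du from 2 to 11, with antiderivative -cos(u).
Back in v: F(v) = -cos(v**2 + 2).
Then F(3) - F(0) = (-cos(11)) - (-cos(2)) = cos(2) - cos(11).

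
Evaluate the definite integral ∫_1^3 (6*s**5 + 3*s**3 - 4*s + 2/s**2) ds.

2320/3

By the power rule, an antiderivative is F(s) = s**6 + 3*s**4/4 - 2*s**2 - 2/s.
Then F(3) - F(1) = (9253/12) - (-9/4) = 2320/3.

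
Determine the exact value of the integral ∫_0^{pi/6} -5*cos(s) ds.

An antiderivative is F(s) = -5*sin(s).
Then F(pi/6) - F(0) = (-5/2) - (0) = -5/2.

-5/2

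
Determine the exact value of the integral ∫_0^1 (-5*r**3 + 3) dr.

By the power rule, an antiderivative is F(r) = -5*r**4/4 + 3*r.
Then F(1) - F(0) = (7/4) - (0) = 7/4.

7/4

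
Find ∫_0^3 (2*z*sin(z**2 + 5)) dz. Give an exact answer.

Let u = z**2 + 5, so du = 2*z dz. When z = 0, u = 5; when z = 3, u = 14.
The integral becomes ∫ sin(u) du from 5 to 14, with antiderivative -cos(u).
Back in z: F(z) = -cos(z**2 + 5).
Then F(3) - F(0) = (-cos(14)) - (-cos(5)) = -cos(14) + cos(5).

-cos(14) + cos(5)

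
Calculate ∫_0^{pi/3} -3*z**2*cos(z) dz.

Integrate by parts twice (u = z^2, dv = -3*cos(z) dz).
An antiderivative is F(z) = -3*z**2*sin(z) - 6*z*cos(z) + 6*sin(z).
Then F(pi/3) - F(0) = (-pi - sqrt(3)*pi**2/6 + 3*sqrt(3)) - (0) = -pi - sqrt(3)*pi**2/6 + 3*sqrt(3).

-pi - sqrt(3)*pi**2/6 + 3*sqrt(3)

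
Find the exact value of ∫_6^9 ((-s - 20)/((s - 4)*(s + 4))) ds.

-5*log(5) + log(2) + 2*log(13)

Factor the denominator: s**2 - 16 = (s + 4)(s - 4).
Partial fractions: (-s - 20)/((s - 4)*(s + 4)) = 2/(s + 4) - 3/(s - 4).
An antiderivative is F(s) = -3*log(s - 4) + 2*log(s + 4).
Then F(9) - F(6) = (-3*log(5) + 2*log(13)) - (log(25/2)) = -5*log(5) + log(2) + 2*log(13).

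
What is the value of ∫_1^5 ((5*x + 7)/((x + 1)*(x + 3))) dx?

Factor the denominator: x**2 + 4*x + 3 = (x + 3)(x + 1).
Partial fractions: (5*x + 7)/((x + 1)*(x + 3)) = 4/(x + 3) + 1/(x + 1).
An antiderivative is F(x) = log(x + 1) + 4*log(x + 3).
Then F(5) - F(1) = (log(3) + 13*log(2)) - (9*log(2)) = log(48).

log(48)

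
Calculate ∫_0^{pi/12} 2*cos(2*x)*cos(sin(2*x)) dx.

sin(1/2)

Let u = sin(2*x), so du = 2*cos(2*x) dx. When x = 0, u = 0; when x = pi/12, u = 1/2.
The integral becomes ∫ cos(u) du from 0 to 1/2, with antiderivative sin(u).
Back in x: F(x) = sin(sin(2*x)).
Then F(pi/12) - F(0) = (sin(1/2)) - (0) = sin(1/2).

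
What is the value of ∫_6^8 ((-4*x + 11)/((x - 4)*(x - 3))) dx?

log(5/96)

Factor the denominator: x**2 - 7*x + 12 = (x - 3)(x - 4).
Partial fractions: (-4*x + 11)/((x - 4)*(x - 3)) = 1/(x - 3) - 5/(x - 4).
An antiderivative is F(x) = -5*log(x - 4) + log(x - 3).
Then F(8) - F(6) = (-10*log(2) + log(5)) - (log(3/32)) = log(5/96).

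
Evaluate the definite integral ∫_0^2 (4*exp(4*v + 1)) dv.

Let u = 4*v + 1, so du = 4 dv. When v = 0, u = 1; when v = 2, u = 9.
The integral becomes ∫ exp(u) du from 1 to 9, with antiderivative exp(u).
Back in v: F(v) = exp(4*v + 1).
Then F(2) - F(0) = (exp(9)) - (exp(1)) = -exp(1) + exp(9).

-exp(1) + exp(9)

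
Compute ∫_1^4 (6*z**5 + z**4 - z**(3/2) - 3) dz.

21391/5

By the power rule, an antiderivative is F(z) = z**6 - 2*z**(5/2)/5 + z**5/5 - 3*z.
Then F(4) - F(1) = (4276) - (-11/5) = 21391/5.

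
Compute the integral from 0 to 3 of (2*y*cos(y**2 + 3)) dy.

sin(12) - sin(3)

Let u = y**2 + 3, so du = 2*y dy. When y = 0, u = 3; when y = 3, u = 12.
The integral becomes ∫ cos(u) du from 3 to 12, with antiderivative sin(u).
Back in y: F(y) = sin(y**2 + 3).
Then F(3) - F(0) = (sin(12)) - (sin(3)) = sin(12) - sin(3).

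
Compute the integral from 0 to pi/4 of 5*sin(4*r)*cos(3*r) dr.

Use the identity sin(4*r)cos(3*r) = [sin(7*r) + sin(r)]/2.
An antiderivative is F(r) = -5*cos(r)/2 - 5*cos(7*r)/14.
Then F(pi/4) - F(0) = (-10*sqrt(2)/7) - (-20/7) = 20/7 - 10*sqrt(2)/7.

20/7 - 10*sqrt(2)/7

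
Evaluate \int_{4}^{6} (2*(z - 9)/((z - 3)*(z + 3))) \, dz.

Factor the denominator: z**2 - 9 = (z + 3)(z - 3).
Partial fractions: 2*(z - 9)/((z - 3)*(z + 3)) = 4/(z + 3) - 2/(z - 3).
An antiderivative is F(z) = -2*log(z - 3) + 4*log(z + 3).
Then F(6) - F(4) = (6*log(3)) - (4*log(7)) = -4*log(7) + 6*log(3).

-4*log(7) + 6*log(3)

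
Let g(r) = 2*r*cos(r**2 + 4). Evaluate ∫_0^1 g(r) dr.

Let u = r**2 + 4, so du = 2*r dr. When r = 0, u = 4; when r = 1, u = 5.
The integral becomes ∫ cos(u) du from 4 to 5, with antiderivative sin(u).
Back in r: F(r) = sin(r**2 + 4).
Then F(1) - F(0) = (sin(5)) - (sin(4)) = sin(5) - sin(4).

sin(5) - sin(4)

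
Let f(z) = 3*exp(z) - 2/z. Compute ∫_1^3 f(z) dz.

-3*exp(1) - log(9) + 3*exp(3)

An antiderivative is F(z) = 3*exp(z) - 2*log(z).
Then F(3) - F(1) = (-log(9) + 3*exp(3)) - (3*exp(1)) = -3*exp(1) - log(9) + 3*exp(3).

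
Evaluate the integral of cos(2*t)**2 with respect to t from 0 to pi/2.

pi/4

Use the identity cos^2(2*t) = (1 + cos(4*t))/2.
An antiderivative is F(t) = t/2 + sin(4*t)/8.
Then F(pi/2) - F(0) = (pi/4) - (0) = pi/4.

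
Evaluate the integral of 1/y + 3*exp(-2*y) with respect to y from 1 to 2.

An antiderivative is F(y) = log(y) - 3*exp(-2*y)/2.
Then F(2) - F(1) = (-3*exp(-4)/2 + log(2)) - (-3*exp(-2)/2) = -3*exp(-4)/2 + 3*exp(-2)/2 + log(2).

-3*exp(-4)/2 + 3*exp(-2)/2 + log(2)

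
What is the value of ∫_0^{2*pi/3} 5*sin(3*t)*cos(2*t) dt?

Use the identity sin(3*t)cos(2*t) = [sin(5*t) + sin(t)]/2.
An antiderivative is F(t) = -5*cos(t)/2 - cos(5*t)/2.
Then F(2*pi/3) - F(0) = (3/2) - (-3) = 9/2.

9/2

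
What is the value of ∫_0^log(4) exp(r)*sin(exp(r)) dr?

Let u = exp(r), so du = exp(r) dr. When r = 0, u = 1; when r = log(4), u = 4.
The integral becomes ∫ sin(u) du from 1 to 4, with antiderivative -cos(u).
Back in r: F(r) = -cos(exp(r)).
Then F(log(4)) - F(0) = (-cos(4)) - (-cos(1)) = cos(1) - cos(4).

cos(1) - cos(4)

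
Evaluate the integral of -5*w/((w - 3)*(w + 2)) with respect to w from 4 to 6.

-log(48)

Factor the denominator: w**2 - w - 6 = (w + 2)(w - 3).
Partial fractions: -5*w/((w - 3)*(w + 2)) = -2/(w + 2) - 3/(w - 3).
An antiderivative is F(w) = -3*log(w - 3) - 2*log(w + 2).
Then F(6) - F(4) = (-6*log(2) - 3*log(3)) - (-log(36)) = -log(48).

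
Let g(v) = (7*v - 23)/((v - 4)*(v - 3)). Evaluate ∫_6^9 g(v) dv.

-3*log(2) + 5*log(5)

Factor the denominator: v**2 - 7*v + 12 = (v - 3)(v - 4).
Partial fractions: (7*v - 23)/((v - 4)*(v - 3)) = 2/(v - 3) + 5/(v - 4).
An antiderivative is F(v) = 5*log(v - 4) + 2*log(v - 3).
Then F(9) - F(6) = (2*log(2) + 2*log(3) + 5*log(5)) - (2*log(3) + 5*log(2)) = -3*log(2) + 5*log(5).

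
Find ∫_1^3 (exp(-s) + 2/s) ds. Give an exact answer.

-exp(-3) + exp(-1) + 2*log(3)

An antiderivative is F(s) = 2*log(s) - exp(-s).
Then F(3) - F(1) = (-exp(-3) + 2*log(3)) - (-exp(-1)) = -exp(-3) + exp(-1) + 2*log(3).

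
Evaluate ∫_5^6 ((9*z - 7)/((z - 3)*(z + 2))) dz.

Factor the denominator: z**2 - z - 6 = (z + 2)(z - 3).
Partial fractions: (9*z - 7)/((z - 3)*(z + 2)) = 5/(z + 2) + 4/(z - 3).
An antiderivative is F(z) = 4*log(z - 3) + 5*log(z + 2).
Then F(6) - F(5) = (4*log(3) + 15*log(2)) - (4*log(2) + 5*log(7)) = -5*log(7) + 4*log(3) + 11*log(2).

-5*log(7) + 4*log(3) + 11*log(2)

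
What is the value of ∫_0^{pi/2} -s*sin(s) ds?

Integrate by parts once (u = s, dv = -sin(s) ds).
An antiderivative is F(s) = s*cos(s) - sin(s).
Then F(pi/2) - F(0) = (-1) - (0) = -1.

-1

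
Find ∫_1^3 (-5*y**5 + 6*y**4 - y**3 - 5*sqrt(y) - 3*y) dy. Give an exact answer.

By the power rule, an antiderivative is F(y) = -5*y**6/6 + 6*y**5/5 - y**4/4 - 10*y**(3/2)/3 - 3*y**2/2.
Then F(3) - F(1) = (-6993/20 - 10*sqrt(3)) - (-283/60) = -5174/15 - 10*sqrt(3).

-5174/15 - 10*sqrt(3)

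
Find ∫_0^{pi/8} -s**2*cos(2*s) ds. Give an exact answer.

sqrt(2)*(-8*pi - pi**2 + 32)/256

Integrate by parts twice (u = s^2, dv = -cos(2*s) ds).
An antiderivative is F(s) = -s**2*sin(2*s)/2 - s*cos(2*s)/2 + sin(2*s)/4.
Then F(pi/8) - F(0) = (sqrt(2)*(-8*pi - pi**2 + 32)/256) - (0) = sqrt(2)*(-8*pi - pi**2 + 32)/256.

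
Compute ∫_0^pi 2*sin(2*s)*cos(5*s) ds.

-8/21

Use the identity sin(2*s)cos(5*s) = [sin(7*s) + sin(-3*s)]/2.
An antiderivative is F(s) = cos(3*s)/3 - cos(7*s)/7.
Then F(pi) - F(0) = (-4/21) - (4/21) = -8/21.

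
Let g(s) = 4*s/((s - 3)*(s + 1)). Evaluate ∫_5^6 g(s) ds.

log(63/16)

Factor the denominator: s**2 - 2*s - 3 = (s + 1)(s - 3).
Partial fractions: 4*s/((s - 3)*(s + 1)) = 1/(s + 1) + 3/(s - 3).
An antiderivative is F(s) = 3*log(s - 3) + log(s + 1).
Then F(6) - F(5) = (log(7) + 3*log(3)) - (log(48)) = log(63/16).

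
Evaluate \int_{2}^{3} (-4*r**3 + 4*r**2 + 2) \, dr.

-113/3

By the power rule, an antiderivative is F(r) = -r**4 + 4*r**3/3 + 2*r.
Then F(3) - F(2) = (-39) - (-4/3) = -113/3.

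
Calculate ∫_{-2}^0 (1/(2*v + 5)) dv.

An antiderivative is F(v) = log(2*v + 5)/2.
Then F(0) - F(-2) = (log(5)/2) - (0) = log(5)/2.

log(5)/2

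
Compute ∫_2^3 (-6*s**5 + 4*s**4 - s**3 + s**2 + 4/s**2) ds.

By the power rule, an antiderivative is F(s) = -s**6 + 4*s**5/5 - s**4/4 + s**3/3 - 4/s.
Then F(3) - F(2) = (-32831/60) - (-626/15) = -10109/20.

-10109/20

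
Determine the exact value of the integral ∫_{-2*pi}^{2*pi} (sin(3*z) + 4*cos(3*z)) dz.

An antiderivative is F(z) = 4*sin(3*z)/3 - cos(3*z)/3.
Then F(2*pi) - F(-2*pi) = (-1/3) - (-1/3) = 0.

0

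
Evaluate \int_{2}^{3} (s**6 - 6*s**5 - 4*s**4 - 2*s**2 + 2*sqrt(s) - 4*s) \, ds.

By the power rule, an antiderivative is F(s) = s**7/7 - s**6 - 4*s**5/5 + 4*s**(3/2)/3 - 2*s**3/3 - 2*s**2.
Then F(3) - F(2) = (-22644/35 + 4*sqrt(3)) - (-8888/105 + 8*sqrt(2)/3) = -59044/105 - 8*sqrt(2)/3 + 4*sqrt(3).

-59044/105 - 8*sqrt(2)/3 + 4*sqrt(3)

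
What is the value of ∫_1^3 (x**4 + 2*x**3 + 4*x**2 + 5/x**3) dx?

5638/45

By the power rule, an antiderivative is F(x) = x**5/5 + x**4/2 + 4*x**3/3 - 5/(2*x**2).
Then F(3) - F(1) = (5617/45) - (-7/15) = 5638/45.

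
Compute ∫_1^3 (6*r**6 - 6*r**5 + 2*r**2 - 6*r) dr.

By the power rule, an antiderivative is F(r) = 6*r**7/7 - r**6 + 2*r**3/3 - 3*r**2.
Then F(3) - F(1) = (7956/7) - (-52/21) = 23920/21.

23920/21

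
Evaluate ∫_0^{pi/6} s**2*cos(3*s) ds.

-2/27 + pi**2/108

Integrate by parts twice (u = s^2, dv = cos(3*s) ds).
An antiderivative is F(s) = s**2*sin(3*s)/3 + 2*s*cos(3*s)/9 - 2*sin(3*s)/27.
Then F(pi/6) - F(0) = (-2/27 + pi**2/108) - (0) = -2/27 + pi**2/108.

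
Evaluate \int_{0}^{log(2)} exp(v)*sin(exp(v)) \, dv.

-cos(2) + cos(1)

Let u = exp(v), so du = exp(v) dv. When v = 0, u = 1; when v = log(2), u = 2.
The integral becomes ∫ sin(u) du from 1 to 2, with antiderivative -cos(u).
Back in v: F(v) = -cos(exp(v)).
Then F(log(2)) - F(0) = (-cos(2)) - (-cos(1)) = -cos(2) + cos(1).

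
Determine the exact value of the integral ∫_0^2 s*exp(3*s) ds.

Integrate by parts once (u = s, dv = exp(3*s) ds).
An antiderivative is F(s) = (3*s - 1)*exp(3*s)/9.
Then F(2) - F(0) = (5*exp(6)/9) - (-1/9) = 1/9 + 5*exp(6)/9.

1/9 + 5*exp(6)/9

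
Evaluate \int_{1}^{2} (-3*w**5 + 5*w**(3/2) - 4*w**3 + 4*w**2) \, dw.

-235/6 + 8*sqrt(2)

By the power rule, an antiderivative is F(w) = -w**6/2 + 2*w**(5/2) - w**4 + 4*w**3/3.
Then F(2) - F(1) = (-112/3 + 8*sqrt(2)) - (11/6) = -235/6 + 8*sqrt(2).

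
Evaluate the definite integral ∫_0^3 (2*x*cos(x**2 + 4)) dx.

Let u = x**2 + 4, so du = 2*x dx. When x = 0, u = 4; when x = 3, u = 13.
The integral becomes ∫ cos(u) du from 4 to 13, with antiderivative sin(u).
Back in x: F(x) = sin(x**2 + 4).
Then F(3) - F(0) = (sin(13)) - (sin(4)) = sin(13) - sin(4).

sin(13) - sin(4)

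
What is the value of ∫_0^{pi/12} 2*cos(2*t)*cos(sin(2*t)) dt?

Let u = sin(2*t), so du = 2*cos(2*t) dt. When t = 0, u = 0; when t = pi/12, u = 1/2.
The integral becomes ∫ cos(u) du from 0 to 1/2, with antiderivative sin(u).
Back in t: F(t) = sin(sin(2*t)).
Then F(pi/12) - F(0) = (sin(1/2)) - (0) = sin(1/2).

sin(1/2)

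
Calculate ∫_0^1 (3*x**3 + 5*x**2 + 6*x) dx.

65/12

By the power rule, an antiderivative is F(x) = 3*x**4/4 + 5*x**3/3 + 3*x**2.
Then F(1) - F(0) = (65/12) - (0) = 65/12.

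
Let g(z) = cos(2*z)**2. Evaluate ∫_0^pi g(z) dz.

pi/2

Use the identity cos^2(2*z) = (1 + cos(4*z))/2.
An antiderivative is F(z) = z/2 + sin(4*z)/8.
Then F(pi) - F(0) = (pi/2) - (0) = pi/2.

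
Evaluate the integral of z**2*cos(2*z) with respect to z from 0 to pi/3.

-pi/12 - sqrt(3)/8 + sqrt(3)*pi**2/36

Integrate by parts twice (u = z^2, dv = cos(2*z) dz).
An antiderivative is F(z) = z**2*sin(2*z)/2 + z*cos(2*z)/2 - sin(2*z)/4.
Then F(pi/3) - F(0) = (-pi/12 - sqrt(3)/8 + sqrt(3)*pi**2/36) - (0) = -pi/12 - sqrt(3)/8 + sqrt(3)*pi**2/36.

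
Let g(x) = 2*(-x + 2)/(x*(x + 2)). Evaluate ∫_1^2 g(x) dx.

log(81/64)

Factor the denominator: x**2 + 2*x = (x + 2)x.
Partial fractions: 2*(-x + 2)/(x*(x + 2)) = -4/(x + 2) + 2/x.
An antiderivative is F(x) = 2*log(x) - 4*log(x + 2).
Then F(2) - F(1) = (-log(64)) - (-log(81)) = log(81/64).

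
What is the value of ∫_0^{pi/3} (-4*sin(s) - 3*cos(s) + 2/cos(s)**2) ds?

-2 + sqrt(3)/2

An antiderivative is F(s) = -3*sin(s) + 4*cos(s) + 2*tan(s).
Then F(pi/3) - F(0) = (sqrt(3)/2 + 2) - (4) = -2 + sqrt(3)/2.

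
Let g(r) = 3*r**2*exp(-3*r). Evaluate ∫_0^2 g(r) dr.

2/9 - 50*exp(-6)/9

Integrate by parts twice (u = r^2, dv = 3*exp(-3*r) dr).
An antiderivative is F(r) = (-9*r**2 - 6*r - 2)*exp(-3*r)/9.
Then F(2) - F(0) = (-50*exp(-6)/9) - (-2/9) = 2/9 - 50*exp(-6)/9.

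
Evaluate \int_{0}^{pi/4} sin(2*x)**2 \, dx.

pi/8

Use the identity sin^2(2*x) = (1 - cos(4*x))/2.
An antiderivative is F(x) = x/2 - sin(4*x)/8.
Then F(pi/4) - F(0) = (pi/8) - (0) = pi/8.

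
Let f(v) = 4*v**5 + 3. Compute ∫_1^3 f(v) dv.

By the power rule, an antiderivative is F(v) = 2*v**6/3 + 3*v.
Then F(3) - F(1) = (495) - (11/3) = 1474/3.

1474/3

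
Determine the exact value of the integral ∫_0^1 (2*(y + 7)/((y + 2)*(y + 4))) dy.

Factor the denominator: y**2 + 6*y + 8 = (y + 4)(y + 2).
Partial fractions: 2*(y + 7)/((y + 2)*(y + 4)) = -3/(y + 4) + 5/(y + 2).
An antiderivative is F(y) = 5*log(y + 2) - 3*log(y + 4).
Then F(1) - F(0) = (-3*log(5) + 5*log(3)) - (-log(2)) = -3*log(5) + log(2) + 5*log(3).

-3*log(5) + log(2) + 5*log(3)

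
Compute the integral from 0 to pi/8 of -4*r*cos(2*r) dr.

Integrate by parts once (u = r, dv = -4*cos(2*r) dr).
An antiderivative is F(r) = -2*r*sin(2*r) - cos(2*r).
Then F(pi/8) - F(0) = (sqrt(2)*(-4 - pi)/8) - (-1) = -sqrt(2)/2 - sqrt(2)*pi/8 + 1.

-sqrt(2)/2 - sqrt(2)*pi/8 + 1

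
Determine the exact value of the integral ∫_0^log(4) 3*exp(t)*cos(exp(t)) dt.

-3*sin(1) + 3*sin(4)

Let u = exp(t), so du = exp(t) dt. When t = 0, u = 1; when t = log(4), u = 4.
The integral becomes 3·∫ cos(u) du from 1 to 4, with antiderivative 3*sin(u).
Back in t: F(t) = 3*sin(exp(t)).
Then F(log(4)) - F(0) = (3*sin(4)) - (3*sin(1)) = -3*sin(1) + 3*sin(4).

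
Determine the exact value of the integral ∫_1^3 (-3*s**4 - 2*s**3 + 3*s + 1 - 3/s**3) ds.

-2588/15

By the power rule, an antiderivative is F(s) = -3*s**5/5 - s**4/2 + 3*s**2/2 + s + 3/(2*s**2).
Then F(3) - F(1) = (-5089/30) - (29/10) = -2588/15.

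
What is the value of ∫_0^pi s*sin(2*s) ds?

-pi/2

Integrate by parts once (u = s, dv = sin(2*s) ds).
An antiderivative is F(s) = -s*cos(2*s)/2 + sin(2*s)/4.
Then F(pi) - F(0) = (-pi/2) - (0) = -pi/2.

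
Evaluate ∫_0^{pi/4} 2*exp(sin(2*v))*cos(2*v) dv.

Let u = sin(2*v), so du = 2*cos(2*v) dv. When v = 0, u = 0; when v = pi/4, u = 1.
The integral becomes ∫ exp(u) du from 0 to 1, with antiderivative exp(u).
Back in v: F(v) = exp(sin(2*v)).
Then F(pi/4) - F(0) = (E) - (1) = -1 + E.

-1 + E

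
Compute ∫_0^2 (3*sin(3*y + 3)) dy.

cos(3) - cos(9)

Let u = 3*y + 3, so du = 3 dy. When y = 0, u = 3; when y = 2, u = 9.
The integral becomes ∫ sin(u) du from 3 to 9, with antiderivative -cos(u).
Back in y: F(y) = -cos(3*y + 3).
Then F(2) - F(0) = (-cos(9)) - (-cos(3)) = cos(3) - cos(9).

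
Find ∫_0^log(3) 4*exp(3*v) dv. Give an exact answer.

Let u = exp(v), so du = exp(v) dv. When v = 0, u = 1; when v = log(3), u = 3.
The integral becomes 4·∫ u**2 du from 1 to 3, with antiderivative 4*u**3/3.
Back in v: F(v) = 4*exp(3*v)/3.
Then F(log(3)) - F(0) = (36) - (4/3) = 104/3.

104/3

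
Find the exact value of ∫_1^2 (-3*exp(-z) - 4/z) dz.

-4*log(2) - 3*exp(-1) + 3*exp(-2)

An antiderivative is F(z) = -4*log(z) + 3*exp(-z).
Then F(2) - F(1) = (-4*log(2) + 3*exp(-2)) - (3*exp(-1)) = -4*log(2) - 3*exp(-1) + 3*exp(-2).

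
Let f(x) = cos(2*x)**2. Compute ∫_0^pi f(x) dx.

pi/2

Use the identity cos^2(2*x) = (1 + cos(4*x))/2.
An antiderivative is F(x) = x/2 + sin(4*x)/8.
Then F(pi) - F(0) = (pi/2) - (0) = pi/2.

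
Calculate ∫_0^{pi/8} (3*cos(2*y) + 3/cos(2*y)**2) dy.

An antiderivative is F(y) = 3*sin(2*y)/2 + 3*tan(2*y)/2.
Then F(pi/8) - F(0) = (3*sqrt(2)/4 + 3/2) - (0) = 3*sqrt(2)/4 + 3/2.

3*sqrt(2)/4 + 3/2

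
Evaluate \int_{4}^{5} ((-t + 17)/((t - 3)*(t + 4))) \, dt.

Factor the denominator: t**2 + t - 12 = (t + 4)(t - 3).
Partial fractions: (-t + 17)/((t - 3)*(t + 4)) = -3/(t + 4) + 2/(t - 3).
An antiderivative is F(t) = 2*log(t - 3) - 3*log(t + 4).
Then F(5) - F(4) = (-6*log(3) + 2*log(2)) - (-9*log(2)) = -6*log(3) + 11*log(2).

-6*log(3) + 11*log(2)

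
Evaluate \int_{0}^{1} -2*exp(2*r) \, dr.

An antiderivative is F(r) = -exp(2*r).
Then F(1) - F(0) = (-exp(2)) - (-1) = 1 - exp(2).

1 - exp(2)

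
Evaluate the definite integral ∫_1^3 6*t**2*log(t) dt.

Integrate by parts once (u = ln t, dv = 6*t**2 dt).
An antiderivative is F(t) = 2*t**3*(3*log(t) - 1)/3.
Then F(3) - F(1) = (-18 + 54*log(3)) - (-2/3) = -52/3 + 54*log(3).

-52/3 + 54*log(3)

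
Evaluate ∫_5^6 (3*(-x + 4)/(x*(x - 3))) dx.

Factor the denominator: x**2 - 3*x = x(x - 3).
Partial fractions: 3*(-x + 4)/(x*(x - 3)) = -4/x + 1/(x - 3).
An antiderivative is F(x) = -4*log(x) + log(x - 3).
Then F(6) - F(5) = (-3*log(3) - 4*log(2)) - (-4*log(5) + log(2)) = -5*log(2) - 3*log(3) + 4*log(5).

-5*log(2) - 3*log(3) + 4*log(5)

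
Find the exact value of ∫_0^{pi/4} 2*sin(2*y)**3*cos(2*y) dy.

1/4

Let u = sin(2*y), so du = 2*cos(2*y) dy. When y = 0, u = 0; when y = pi/4, u = 1.
The integral becomes ∫ u**3 du from 0 to 1, with antiderivative u**4/4.
Back in y: F(y) = sin(2*y)**4/4.
Then F(pi/4) - F(0) = (1/4) - (0) = 1/4.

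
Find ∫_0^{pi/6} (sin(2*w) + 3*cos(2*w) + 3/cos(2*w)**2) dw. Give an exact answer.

An antiderivative is F(w) = 3*sin(2*w)/2 - cos(2*w)/2 + 3*tan(2*w)/2.
Then F(pi/6) - F(0) = (-1/4 + 9*sqrt(3)/4) - (-1/2) = 1/4 + 9*sqrt(3)/4.

1/4 + 9*sqrt(3)/4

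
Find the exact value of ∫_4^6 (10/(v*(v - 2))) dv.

Factor the denominator: v**2 - 2*v = v(v - 2).
Partial fractions: 10/(v*(v - 2)) = -5/v + 5/(v - 2).
An antiderivative is F(v) = -5*log(v) + 5*log(v - 2).
Then F(6) - F(4) = (-5*log(3) + 5*log(2)) - (-log(32)) = -5*log(3) + 10*log(2).

-5*log(3) + 10*log(2)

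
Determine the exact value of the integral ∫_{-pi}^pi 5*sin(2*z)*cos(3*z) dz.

Use the identity sin(2*z)cos(3*z) = [sin(5*z) + sin(-z)]/2.
An antiderivative is F(z) = 5*cos(z)/2 - cos(5*z)/2.
Then F(pi) - F(-pi) = (-2) - (-2) = 0.

0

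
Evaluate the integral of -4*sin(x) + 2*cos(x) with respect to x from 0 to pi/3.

-2 + sqrt(3)

An antiderivative is F(x) = 2*sin(x) + 4*cos(x).
Then F(pi/3) - F(0) = (sqrt(3) + 2) - (4) = -2 + sqrt(3).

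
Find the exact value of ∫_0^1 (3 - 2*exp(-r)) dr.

2*exp(-1) + 1

An antiderivative is F(r) = 3*r + 2*exp(-r).
Then F(1) - F(0) = (2*exp(-1) + 3) - (2) = 2*exp(-1) + 1.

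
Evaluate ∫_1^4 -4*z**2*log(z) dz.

Integrate by parts once (u = ln z, dv = -4*z**2 dz).
An antiderivative is F(z) = -4*z**3*(3*log(z) - 1)/9.
Then F(4) - F(1) = (256/9 - 512*log(2)/3) - (4/9) = 28 - 512*log(2)/3.

28 - 512*log(2)/3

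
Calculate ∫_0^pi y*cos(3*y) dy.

-2/9

Integrate by parts once (u = y, dv = cos(3*y) dy).
An antiderivative is F(y) = y*sin(3*y)/3 + cos(3*y)/9.
Then F(pi) - F(0) = (-1/9) - (1/9) = -2/9.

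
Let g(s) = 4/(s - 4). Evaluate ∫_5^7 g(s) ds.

log(81)

An antiderivative is F(s) = 4*log(s - 4).
Then F(7) - F(5) = (log(81)) - (0) = log(81).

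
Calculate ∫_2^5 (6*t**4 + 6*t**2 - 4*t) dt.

19518/5

By the power rule, an antiderivative is F(t) = 6*t**5/5 + 2*t**3 - 2*t**2.
Then F(5) - F(2) = (3950) - (232/5) = 19518/5.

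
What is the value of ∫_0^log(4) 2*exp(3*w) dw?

Let u = exp(w), so du = exp(w) dw. When w = 0, u = 1; when w = log(4), u = 4.
The integral becomes 2·∫ u**2 du from 1 to 4, with antiderivative 2*u**3/3.
Back in w: F(w) = 2*exp(3*w)/3.
Then F(log(4)) - F(0) = (128/3) - (2/3) = 42.

42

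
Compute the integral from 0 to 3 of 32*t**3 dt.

648

Let u = 2*t, so du = 2 dt. When t = 0, u = 0; when t = 3, u = 6.
The integral becomes 2·∫ u**3 du from 0 to 6, with antiderivative u**4/2.
Back in t: F(t) = 8*t**4.
Then F(3) - F(0) = (648) - (0) = 648.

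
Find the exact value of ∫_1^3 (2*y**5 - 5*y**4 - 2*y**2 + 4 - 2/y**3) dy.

By the power rule, an antiderivative is F(y) = y**6/3 - y**5 - 2*y**3/3 + 4*y + y**(-2).
Then F(3) - F(1) = (-53/9) - (11/3) = -86/9.

-86/9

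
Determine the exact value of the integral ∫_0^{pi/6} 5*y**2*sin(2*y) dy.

Integrate by parts twice (u = y^2, dv = 5*sin(2*y) dy).
An antiderivative is F(y) = -5*y**2*cos(2*y)/2 + 5*y*sin(2*y)/2 + 5*cos(2*y)/4.
Then F(pi/6) - F(0) = (-5*pi**2/144 + 5/8 + 5*sqrt(3)*pi/24) - (5/4) = -5/8 - 5*pi**2/144 + 5*sqrt(3)*pi/24.

-5/8 - 5*pi**2/144 + 5*sqrt(3)*pi/24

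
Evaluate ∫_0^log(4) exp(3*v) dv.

21

Let u = exp(v), so du = exp(v) dv. When v = 0, u = 1; when v = log(4), u = 4.
The integral becomes ∫ u**2 du from 1 to 4, with antiderivative u**3/3.
Back in v: F(v) = exp(3*v)/3.
Then F(log(4)) - F(0) = (64/3) - (1/3) = 21.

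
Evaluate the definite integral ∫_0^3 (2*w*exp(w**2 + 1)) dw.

-exp(1) + exp(10)

Let u = w**2 + 1, so du = 2*w dw. When w = 0, u = 1; when w = 3, u = 10.
The integral becomes ∫ exp(u) du from 1 to 10, with antiderivative exp(u).
Back in w: F(w) = exp(w**2 + 1).
Then F(3) - F(0) = (exp(10)) - (exp(1)) = -exp(1) + exp(10).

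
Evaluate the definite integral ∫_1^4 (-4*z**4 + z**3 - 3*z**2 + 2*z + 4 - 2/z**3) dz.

-63327/80

By the power rule, an antiderivative is F(z) = -4*z**5/5 + z**4/4 - z**3 + z**2 + 4*z + z**(-2).
Then F(4) - F(1) = (-62971/80) - (89/20) = -63327/80.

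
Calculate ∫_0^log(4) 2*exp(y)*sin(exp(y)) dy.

2*cos(1) - 2*cos(4)

Let u = exp(y), so du = exp(y) dy. When y = 0, u = 1; when y = log(4), u = 4.
The integral becomes 2·∫ sin(u) du from 1 to 4, with antiderivative -2*cos(u).
Back in y: F(y) = -2*cos(exp(y)).
Then F(log(4)) - F(0) = (-2*cos(4)) - (-2*cos(1)) = 2*cos(1) - 2*cos(4).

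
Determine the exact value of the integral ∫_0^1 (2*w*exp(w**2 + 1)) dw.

Let u = w**2 + 1, so du = 2*w dw. When w = 0, u = 1; when w = 1, u = 2.
The integral becomes ∫ exp(u) du from 1 to 2, with antiderivative exp(u).
Back in w: F(w) = exp(w**2 + 1).
Then F(1) - F(0) = (exp(2)) - (exp(1)) = -exp(1) + exp(2).

-exp(1) + exp(2)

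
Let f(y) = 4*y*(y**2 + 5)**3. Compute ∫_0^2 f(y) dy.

Let u = y**2 + 5, so du = 2*y dy. When y = 0, u = 5; when y = 2, u = 9.
The integral becomes 2·∫ u**3 du from 5 to 9, with antiderivative u**4/2.
Back in y: F(y) = (y**2 + 5)**4/2.
Then F(2) - F(0) = (6561/2) - (625/2) = 2968.

2968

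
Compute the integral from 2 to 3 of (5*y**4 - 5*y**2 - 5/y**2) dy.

By the power rule, an antiderivative is F(y) = y**5 - 5*y**3/3 + 5/y.
Then F(3) - F(2) = (599/3) - (127/6) = 357/2.

357/2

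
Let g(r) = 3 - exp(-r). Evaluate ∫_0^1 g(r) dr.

An antiderivative is F(r) = 3*r + exp(-r).
Then F(1) - F(0) = (exp(-1) + 3) - (1) = exp(-1) + 2.

exp(-1) + 2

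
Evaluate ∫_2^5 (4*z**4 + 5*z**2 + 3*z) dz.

27009/10

By the power rule, an antiderivative is F(z) = 4*z**5/5 + 5*z**3/3 + 3*z**2/2.
Then F(5) - F(2) = (16475/6) - (674/15) = 27009/10.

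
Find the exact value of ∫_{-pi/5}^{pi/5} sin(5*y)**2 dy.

Use the identity sin^2(5*y) = (1 - cos(10*y))/2.
An antiderivative is F(y) = y/2 - sin(10*y)/20.
Then F(pi/5) - F(-pi/5) = (pi/10) - (-pi/10) = pi/5.

pi/5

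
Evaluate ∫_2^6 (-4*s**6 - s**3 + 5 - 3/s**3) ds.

By the power rule, an antiderivative is F(s) = -4*s**7/7 - s**4/4 + 5*s + 3/(2*s**2).
Then F(6) - F(2) = (-26923241/168) - (-3739/56) = -3364003/21.

-3364003/21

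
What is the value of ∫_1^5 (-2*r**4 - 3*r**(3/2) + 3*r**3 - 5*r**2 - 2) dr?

-14926/15 - 30*sqrt(5)

By the power rule, an antiderivative is F(r) = -6*r**(5/2)/5 - 2*r**5/5 + 3*r**4/4 - 5*r**3/3 - 2*r.
Then F(5) - F(1) = (-11995/12 - 30*sqrt(5)) - (-271/60) = -14926/15 - 30*sqrt(5).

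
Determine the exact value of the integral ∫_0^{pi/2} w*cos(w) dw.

-1 + pi/2

Integrate by parts once (u = w, dv = cos(w) dw).
An antiderivative is F(w) = w*sin(w) + cos(w).
Then F(pi/2) - F(0) = (pi/2) - (1) = -1 + pi/2.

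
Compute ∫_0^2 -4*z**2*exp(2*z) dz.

Integrate by parts twice (u = z^2, dv = -4*exp(2*z) dz).
An antiderivative is F(z) = (-2*z**2 + 2*z - 1)*exp(2*z).
Then F(2) - F(0) = (-5*exp(4)) - (-1) = 1 - 5*exp(4).

1 - 5*exp(4)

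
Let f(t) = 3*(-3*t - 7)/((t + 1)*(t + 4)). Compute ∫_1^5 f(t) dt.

-14*log(3) + 5*log(5)

Factor the denominator: t**2 + 5*t + 4 = (t + 4)(t + 1).
Partial fractions: 3*(-3*t - 7)/((t + 1)*(t + 4)) = -5/(t + 4) - 4/(t + 1).
An antiderivative is F(t) = -4*log(t + 1) - 5*log(t + 4).
Then F(5) - F(1) = (-14*log(3) - 4*log(2)) - (-5*log(5) - 4*log(2)) = -14*log(3) + 5*log(5).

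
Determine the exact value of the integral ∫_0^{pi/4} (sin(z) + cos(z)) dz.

An antiderivative is F(z) = sin(z) - cos(z).
Then F(pi/4) - F(0) = (0) - (-1) = 1.

1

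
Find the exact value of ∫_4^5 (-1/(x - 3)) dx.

-log(2)

An antiderivative is F(x) = -log(x - 3).
Then F(5) - F(4) = (-log(2)) - (0) = -log(2).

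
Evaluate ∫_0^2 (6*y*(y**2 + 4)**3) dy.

Let u = y**2 + 4, so du = 2*y dy. When y = 0, u = 4; when y = 2, u = 8.
The integral becomes 3·∫ u**3 du from 4 to 8, with antiderivative 3*u**4/4.
Back in y: F(y) = 3*(y**2 + 4)**4/4.
Then F(2) - F(0) = (3072) - (192) = 2880.

2880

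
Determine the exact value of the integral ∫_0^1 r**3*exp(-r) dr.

Integrate by parts 3 times (u = r^3, dv = exp(-r) dr).
An antiderivative is F(r) = (-r**3 - 3*r**2 - 6*r - 6)*exp(-r).
Then F(1) - F(0) = (-16*exp(-1)) - (-6) = 6 - 16*exp(-1).

6 - 16*exp(-1)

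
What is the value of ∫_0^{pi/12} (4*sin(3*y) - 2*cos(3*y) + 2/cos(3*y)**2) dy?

An antiderivative is F(y) = -2*sin(3*y)/3 - 4*cos(3*y)/3 + 2*tan(3*y)/3.
Then F(pi/12) - F(0) = (2/3 - sqrt(2)) - (-4/3) = 2 - sqrt(2).

2 - sqrt(2)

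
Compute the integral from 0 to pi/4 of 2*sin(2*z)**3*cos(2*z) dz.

1/4

Let u = sin(2*z), so du = 2*cos(2*z) dz. When z = 0, u = 0; when z = pi/4, u = 1.
The integral becomes ∫ u**3 du from 0 to 1, with antiderivative u**4/4.
Back in z: F(z) = sin(2*z)**4/4.
Then F(pi/4) - F(0) = (1/4) - (0) = 1/4.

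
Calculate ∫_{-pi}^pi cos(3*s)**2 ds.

Use the identity cos^2(3*s) = (1 + cos(6*s))/2.
An antiderivative is F(s) = s/2 + sin(6*s)/12.
Then F(pi) - F(-pi) = (pi/2) - (-pi/2) = pi.

pi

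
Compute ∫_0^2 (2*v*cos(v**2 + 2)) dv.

Let u = v**2 + 2, so du = 2*v dv. When v = 0, u = 2; when v = 2, u = 6.
The integral becomes ∫ cos(u) du from 2 to 6, with antiderivative sin(u).
Back in v: F(v) = sin(v**2 + 2).
Then F(2) - F(0) = (sin(6)) - (sin(2)) = -sin(2) + sin(6).

-sin(2) + sin(6)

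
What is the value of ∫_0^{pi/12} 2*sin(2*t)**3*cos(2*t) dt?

Let u = sin(2*t), so du = 2*cos(2*t) dt. When t = 0, u = 0; when t = pi/12, u = 1/2.
The integral becomes ∫ u**3 du from 0 to 1/2, with antiderivative u**4/4.
Back in t: F(t) = sin(2*t)**4/4.
Then F(pi/12) - F(0) = (1/64) - (0) = 1/64.

1/64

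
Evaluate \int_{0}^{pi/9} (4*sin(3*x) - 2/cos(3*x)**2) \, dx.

An antiderivative is F(x) = -4*cos(3*x)/3 - 2*tan(3*x)/3.
Then F(pi/9) - F(0) = (-2*sqrt(3)/3 - 2/3) - (-4/3) = 2/3 - 2*sqrt(3)/3.

2/3 - 2*sqrt(3)/3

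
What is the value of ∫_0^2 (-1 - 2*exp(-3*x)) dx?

An antiderivative is F(x) = -x + 2*exp(-3*x)/3.
Then F(2) - F(0) = (-2 + 2*exp(-6)/3) - (2/3) = -8/3 + 2*exp(-6)/3.

-8/3 + 2*exp(-6)/3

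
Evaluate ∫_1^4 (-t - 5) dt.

-45/2

By the power rule, an antiderivative is F(t) = -t**2/2 - 5*t.
Then F(4) - F(1) = (-28) - (-11/2) = -45/2.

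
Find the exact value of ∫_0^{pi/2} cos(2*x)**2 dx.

Use the identity cos^2(2*x) = (1 + cos(4*x))/2.
An antiderivative is F(x) = x/2 + sin(4*x)/8.
Then F(pi/2) - F(0) = (pi/4) - (0) = pi/4.

pi/4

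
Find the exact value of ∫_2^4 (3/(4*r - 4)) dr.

3*log(3)/4

An antiderivative is F(r) = 3*log(4*r - 4)/4.
Then F(4) - F(2) = (3*log(12)/4) - (3*log(2)/2) = 3*log(3)/4.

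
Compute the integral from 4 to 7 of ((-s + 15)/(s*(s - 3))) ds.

-5*log(7) + 18*log(2)

Factor the denominator: s**2 - 3*s = s(s - 3).
Partial fractions: (-s + 15)/(s*(s - 3)) = -5/s + 4/(s - 3).
An antiderivative is F(s) = -5*log(s) + 4*log(s - 3).
Then F(7) - F(4) = (-5*log(7) + 8*log(2)) - (-10*log(2)) = -5*log(7) + 18*log(2).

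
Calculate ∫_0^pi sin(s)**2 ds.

Use the identity sin^2(s) = (1 - cos(2*s))/2.
An antiderivative is F(s) = s/2 - sin(2*s)/4.
Then F(pi) - F(0) = (pi/2) - (0) = pi/2.

pi/2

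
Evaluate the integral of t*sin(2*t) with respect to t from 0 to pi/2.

Integrate by parts once (u = t, dv = sin(2*t) dt).
An antiderivative is F(t) = -t*cos(2*t)/2 + sin(2*t)/4.
Then F(pi/2) - F(0) = (pi/4) - (0) = pi/4.

pi/4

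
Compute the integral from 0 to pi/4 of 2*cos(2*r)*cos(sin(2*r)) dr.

Let u = sin(2*r), so du = 2*cos(2*r) dr. When r = 0, u = 0; when r = pi/4, u = 1.
The integral becomes ∫ cos(u) du from 0 to 1, with antiderivative sin(u).
Back in r: F(r) = sin(sin(2*r)).
Then F(pi/4) - F(0) = (sin(1)) - (0) = sin(1).

sin(1)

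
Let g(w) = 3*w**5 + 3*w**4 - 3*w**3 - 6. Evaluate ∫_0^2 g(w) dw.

136/5

By the power rule, an antiderivative is F(w) = w**6/2 + 3*w**5/5 - 3*w**4/4 - 6*w.
Then F(2) - F(0) = (136/5) - (0) = 136/5.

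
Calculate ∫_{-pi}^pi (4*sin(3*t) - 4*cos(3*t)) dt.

0

An antiderivative is F(t) = -4*sin(3*t)/3 - 4*cos(3*t)/3.
Then F(pi) - F(-pi) = (4/3) - (4/3) = 0.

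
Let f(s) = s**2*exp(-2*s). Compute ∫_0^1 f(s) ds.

Integrate by parts twice (u = s^2, dv = exp(-2*s) ds).
An antiderivative is F(s) = (-2*s**2 - 2*s - 1)*exp(-2*s)/4.
Then F(1) - F(0) = (-5*exp(-2)/4) - (-1/4) = (-5 + exp(2))*exp(-2)/4.

(-5 + exp(2))*exp(-2)/4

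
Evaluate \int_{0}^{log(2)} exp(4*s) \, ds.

15/4

Let u = exp(s), so du = exp(s) ds. When s = 0, u = 1; when s = log(2), u = 2.
The integral becomes ∫ u**3 du from 1 to 2, with antiderivative u**4/4.
Back in s: F(s) = exp(4*s)/4.
Then F(log(2)) - F(0) = (4) - (1/4) = 15/4.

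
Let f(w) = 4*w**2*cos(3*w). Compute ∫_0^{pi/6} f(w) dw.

-8/27 + pi**2/27

Integrate by parts twice (u = w^2, dv = 4*cos(3*w) dw).
An antiderivative is F(w) = 4*w**2*sin(3*w)/3 + 8*w*cos(3*w)/9 - 8*sin(3*w)/27.
Then F(pi/6) - F(0) = (-8/27 + pi**2/27) - (0) = -8/27 + pi**2/27.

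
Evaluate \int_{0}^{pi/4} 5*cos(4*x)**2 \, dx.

5*pi/8

Use the identity cos^2(4*x) = (1 + cos(8*x))/2.
An antiderivative is F(x) = 5*x/2 + 5*sin(8*x)/16.
Then F(pi/4) - F(0) = (5*pi/8) - (0) = 5*pi/8.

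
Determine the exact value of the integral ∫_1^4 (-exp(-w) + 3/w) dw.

-exp(-1) + exp(-4) + 6*log(2)

An antiderivative is F(w) = 3*log(w) + exp(-w).
Then F(4) - F(1) = (exp(-4) + 6*log(2)) - (exp(-1)) = -exp(-1) + exp(-4) + 6*log(2).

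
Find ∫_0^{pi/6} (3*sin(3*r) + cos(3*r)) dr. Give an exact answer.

An antiderivative is F(r) = sin(3*r)/3 - cos(3*r).
Then F(pi/6) - F(0) = (1/3) - (-1) = 4/3.

4/3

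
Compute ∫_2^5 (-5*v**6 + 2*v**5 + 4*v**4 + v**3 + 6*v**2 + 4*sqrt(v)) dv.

-6673029/140 - 16*sqrt(2)/3 + 40*sqrt(5)/3

By the power rule, an antiderivative is F(v) = -5*v**7/7 + v**6/3 + 4*v**5/5 + v**4/4 + 8*v**(3/2)/3 + 2*v**3.
Then F(5) - F(2) = (-4005875/84 + 40*sqrt(5)/3) - (-2572/105 + 16*sqrt(2)/3) = -6673029/140 - 16*sqrt(2)/3 + 40*sqrt(5)/3.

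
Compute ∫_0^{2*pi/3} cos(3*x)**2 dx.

Use the identity cos^2(3*x) = (1 + cos(6*x))/2.
An antiderivative is F(x) = x/2 + sin(6*x)/12.
Then F(2*pi/3) - F(0) = (pi/3) - (0) = pi/3.

pi/3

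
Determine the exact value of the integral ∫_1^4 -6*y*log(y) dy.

Integrate by parts once (u = ln y, dv = -6*y dy).
An antiderivative is F(y) = -3*y**2*(2*log(y) - 1)/2.
Then F(4) - F(1) = (24 - 96*log(2)) - (3/2) = 45/2 - 96*log(2).

45/2 - 96*log(2)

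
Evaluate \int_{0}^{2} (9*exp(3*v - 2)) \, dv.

-(3 - 3*exp(6))*exp(-2)

Let u = 3*v - 2, so du = 3 dv. When v = 0, u = -2; when v = 2, u = 4.
The integral becomes 3·∫ exp(u) du from -2 to 4, with antiderivative 3*exp(u).
Back in v: F(v) = 3*exp(3*v - 2).
Then F(2) - F(0) = (3*exp(4)) - (3*exp(-2)) = -(3 - 3*exp(6))*exp(-2).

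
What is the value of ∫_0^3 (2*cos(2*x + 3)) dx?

-sin(3) + sin(9)

Let u = 2*x + 3, so du = 2 dx. When x = 0, u = 3; when x = 3, u = 9.
The integral becomes ∫ cos(u) du from 3 to 9, with antiderivative sin(u).
Back in x: F(x) = sin(2*x + 3).
Then F(3) - F(0) = (sin(9)) - (sin(3)) = -sin(3) + sin(9).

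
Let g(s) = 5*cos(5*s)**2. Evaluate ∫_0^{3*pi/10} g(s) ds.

Use the identity cos^2(5*s) = (1 + cos(10*s))/2.
An antiderivative is F(s) = 5*s/2 + sin(10*s)/4.
Then F(3*pi/10) - F(0) = (3*pi/4) - (0) = 3*pi/4.

3*pi/4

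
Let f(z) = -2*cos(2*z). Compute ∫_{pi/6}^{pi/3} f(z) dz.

An antiderivative is F(z) = -sin(2*z).
Then F(pi/3) - F(pi/6) = (-sqrt(3)/2) - (-sqrt(3)/2) = 0.

0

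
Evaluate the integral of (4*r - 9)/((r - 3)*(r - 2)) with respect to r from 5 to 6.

Factor the denominator: r**2 - 5*r + 6 = (r - 2)(r - 3).
Partial fractions: (4*r - 9)/((r - 3)*(r - 2)) = 1/(r - 2) + 3/(r - 3).
An antiderivative is F(r) = 3*log(r - 3) + log(r - 2).
Then F(6) - F(5) = (2*log(2) + 3*log(3)) - (log(24)) = log(9/2).

log(9/2)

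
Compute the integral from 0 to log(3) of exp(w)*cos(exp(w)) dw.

Let u = exp(w), so du = exp(w) dw. When w = 0, u = 1; when w = log(3), u = 3.
The integral becomes ∫ cos(u) du from 1 to 3, with antiderivative sin(u).
Back in w: F(w) = sin(exp(w)).
Then F(log(3)) - F(0) = (sin(3)) - (sin(1)) = -sin(1) + sin(3).

-sin(1) + sin(3)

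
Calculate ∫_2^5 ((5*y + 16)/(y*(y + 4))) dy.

Factor the denominator: y**2 + 4*y = (y + 4)y.
Partial fractions: (5*y + 16)/(y*(y + 4)) = 1/(y + 4) + 4/y.
An antiderivative is F(y) = 4*log(y) + log(y + 4).
Then F(5) - F(2) = (2*log(3) + 4*log(5)) - (log(96)) = -5*log(2) + log(3) + 4*log(5).

-5*log(2) + log(3) + 4*log(5)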